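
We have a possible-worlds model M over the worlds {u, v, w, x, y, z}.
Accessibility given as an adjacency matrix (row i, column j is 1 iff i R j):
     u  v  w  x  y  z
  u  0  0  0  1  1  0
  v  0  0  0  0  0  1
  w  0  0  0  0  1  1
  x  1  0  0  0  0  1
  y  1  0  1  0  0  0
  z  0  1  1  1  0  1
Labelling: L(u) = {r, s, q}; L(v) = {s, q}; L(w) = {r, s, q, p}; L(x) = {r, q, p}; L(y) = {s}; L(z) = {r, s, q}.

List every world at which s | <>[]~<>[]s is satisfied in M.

u, v, w, y, z

Recall that []ψ holds at a world iff ψ holds at every accessible world, and <>ψ holds iff ψ holds at some accessible world.
Let φ = s | <>[]~<>[]s. Evaluate φ at each world:
  u (successors {x, y}): φ is true.
  v (successors {z}): φ is true.
  w (successors {y, z}): φ is true.
  x (successors {u, z}): φ is false.
  y (successors {u, w}): φ is true.
  z (successors {v, w, x, z}): φ is true.
For instance, at v:
  At v: s is true, <>[]~<>[]s is false, so s | <>[]~<>[]s is true.
    At v: <>[]~<>[]s requires []~<>[]s at some successor in {z}.
      At z: []~<>[]s is false.
    So <>[]~<>[]s is false at v.
Satisfying worlds: {u, v, w, y, z}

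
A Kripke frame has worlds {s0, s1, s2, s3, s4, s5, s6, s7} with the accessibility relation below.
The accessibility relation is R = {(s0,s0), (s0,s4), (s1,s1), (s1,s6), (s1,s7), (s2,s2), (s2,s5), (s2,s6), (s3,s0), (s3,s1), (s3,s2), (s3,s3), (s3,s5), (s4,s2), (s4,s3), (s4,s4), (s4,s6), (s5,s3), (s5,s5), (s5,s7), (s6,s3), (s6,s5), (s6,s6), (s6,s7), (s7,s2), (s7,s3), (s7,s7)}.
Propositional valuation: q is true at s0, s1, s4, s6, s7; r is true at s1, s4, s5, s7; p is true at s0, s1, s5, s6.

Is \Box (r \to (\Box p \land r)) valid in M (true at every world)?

No

Let φ = \Box (r \to (\Box p \land r)). Evaluate φ at each world:
  s0 (successors {s0, s4}): φ is false.
  s1 (successors {s1, s6, s7}): φ is false.
  s2 (successors {s2, s5, s6}): φ is false.
  s3 (successors {s0, s1, s2, s3, s5}): φ is false.
  s4 (successors {s2, s3, s4, s6}): φ is false.
  s5 (successors {s3, s5, s7}): φ is false.
  s6 (successors {s3, s5, s6, s7}): φ is false.
  s7 (successors {s2, s3, s7}): φ is false.
Detail at s0 (counterexample):
  At s0: \Box (r \to (\Box p \land r)) requires r \to (\Box p \land r) at every successor {s0, s4}.
    r \to (\Box p \land r) fails at s4, so \Box (r \to (\Box p \land r)) is false at s0.
      At s4: r is true, \Box p \land r is false, so r \to (\Box p \land r) is false.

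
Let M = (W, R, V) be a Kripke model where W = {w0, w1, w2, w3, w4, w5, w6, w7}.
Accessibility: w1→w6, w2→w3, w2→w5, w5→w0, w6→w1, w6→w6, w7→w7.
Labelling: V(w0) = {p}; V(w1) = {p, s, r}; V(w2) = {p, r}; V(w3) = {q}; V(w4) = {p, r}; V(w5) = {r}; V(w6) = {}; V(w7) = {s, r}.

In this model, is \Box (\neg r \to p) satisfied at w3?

Yes

At w3: no accessible worlds, so \Box (\neg r \to p) holds vacuously.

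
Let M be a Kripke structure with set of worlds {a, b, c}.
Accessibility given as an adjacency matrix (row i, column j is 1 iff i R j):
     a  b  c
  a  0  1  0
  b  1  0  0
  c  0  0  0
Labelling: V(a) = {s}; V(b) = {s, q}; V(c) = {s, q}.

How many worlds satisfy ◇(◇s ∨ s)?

2

Let φ = ◇(◇s ∨ s). Evaluate φ at each world:
  a (successors {b}): φ is true.
  b (successors {a}): φ is true.
  c (successors ∅): φ is false.
For instance, at a:
  At a: ◇(◇s ∨ s) requires ◇s ∨ s at some successor in {b}.
    ◇s ∨ s holds at b, so ◇(◇s ∨ s) is true at a.
      At b: ◇s is true, s is true, so ◇s ∨ s is true.
Satisfying worlds: {a, b}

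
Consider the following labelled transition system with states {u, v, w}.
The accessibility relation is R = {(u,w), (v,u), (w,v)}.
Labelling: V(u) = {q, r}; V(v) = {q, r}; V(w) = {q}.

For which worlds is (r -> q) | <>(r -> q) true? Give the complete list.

u, v, w

Let φ = (r -> q) | <>(r -> q). Evaluate φ at each world:
  u (successors {w}): φ is true.
  v (successors {u}): φ is true.
  w (successors {v}): φ is true.
For instance, at w:
  At w: r -> q is true, <>(r -> q) is true, so (r -> q) | <>(r -> q) is true.
    At w: <>(r -> q) requires r -> q at some successor in {v}.
      r -> q holds at v, so <>(r -> q) is true at w.
Satisfying worlds: {u, v, w}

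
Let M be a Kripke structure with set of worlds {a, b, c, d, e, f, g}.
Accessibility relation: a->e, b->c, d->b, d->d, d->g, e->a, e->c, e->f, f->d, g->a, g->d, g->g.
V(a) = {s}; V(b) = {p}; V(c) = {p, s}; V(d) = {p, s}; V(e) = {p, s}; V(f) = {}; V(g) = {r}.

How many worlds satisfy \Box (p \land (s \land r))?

1

Recall that \Box ψ holds at a world iff ψ holds at every accessible world, and \Diamond ψ holds iff ψ holds at some accessible world.
Let φ = \Box (p \land (s \land r)). Evaluate φ at each world:
  a (successors {e}): φ is false.
  b (successors {c}): φ is false.
  c (successors ∅): φ is true.
  d (successors {b, d, g}): φ is false.
  e (successors {a, c, f}): φ is false.
  f (successors {d}): φ is false.
  g (successors {a, d, g}): φ is false.
For instance, at e:
  At e: \Box (p \land (s \land r)) requires p \land (s \land r) at every successor {a, c, f}.
    p \land (s \land r) fails at a, so \Box (p \land (s \land r)) is false at e.
Satisfying worlds: {c}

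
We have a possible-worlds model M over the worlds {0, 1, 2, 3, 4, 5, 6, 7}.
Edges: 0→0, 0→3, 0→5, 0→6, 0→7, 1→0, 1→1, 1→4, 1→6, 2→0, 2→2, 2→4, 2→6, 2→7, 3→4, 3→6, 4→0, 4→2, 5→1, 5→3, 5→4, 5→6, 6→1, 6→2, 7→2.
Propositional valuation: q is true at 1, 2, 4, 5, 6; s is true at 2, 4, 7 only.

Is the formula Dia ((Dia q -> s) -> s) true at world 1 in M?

At 1: Dia ((Dia q -> s) -> s) requires (Dia q -> s) -> s at some successor in {0, 1, 4, 6}.
  (Dia q -> s) -> s holds at 0, so Dia ((Dia q -> s) -> s) is true at 1.
    At 0: Dia q -> s is false, s is false, so (Dia q -> s) -> s is true.
      At 0: Dia q is true, s is false, so Dia q -> s is false.

Yes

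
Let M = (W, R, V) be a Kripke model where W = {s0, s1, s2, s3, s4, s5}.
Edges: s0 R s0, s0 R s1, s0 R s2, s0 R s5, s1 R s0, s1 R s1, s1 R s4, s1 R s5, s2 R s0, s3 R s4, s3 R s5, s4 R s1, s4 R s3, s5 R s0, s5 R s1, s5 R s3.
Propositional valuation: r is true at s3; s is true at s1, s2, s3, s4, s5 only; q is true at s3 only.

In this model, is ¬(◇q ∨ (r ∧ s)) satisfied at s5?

At s5: ◇q ∨ (r ∧ s) is true, so ¬(◇q ∨ (r ∧ s)) is false.
  At s5: ◇q is true, r ∧ s is false, so ◇q ∨ (r ∧ s) is true.
    At s5: ◇q requires q at some successor in {s0, s1, s3}.
      q holds at s3, so ◇q is true at s5.

No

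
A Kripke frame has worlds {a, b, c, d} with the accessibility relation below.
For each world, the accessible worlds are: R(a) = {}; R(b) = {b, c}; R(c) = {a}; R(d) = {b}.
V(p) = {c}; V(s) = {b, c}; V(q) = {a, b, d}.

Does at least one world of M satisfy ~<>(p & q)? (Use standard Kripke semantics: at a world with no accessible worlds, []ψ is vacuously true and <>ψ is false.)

Let φ = ~<>(p & q). Evaluate φ at each world:
  a (successors ∅): φ is true.
  b (successors {b, c}): φ is true.
  c (successors {a}): φ is true.
  d (successors {b}): φ is true.
Detail at a (witness):
  At a: <>(p & q) is false, so ~<>(p & q) is true.
    At a: no accessible worlds, so <>(p & q) is false.

Yes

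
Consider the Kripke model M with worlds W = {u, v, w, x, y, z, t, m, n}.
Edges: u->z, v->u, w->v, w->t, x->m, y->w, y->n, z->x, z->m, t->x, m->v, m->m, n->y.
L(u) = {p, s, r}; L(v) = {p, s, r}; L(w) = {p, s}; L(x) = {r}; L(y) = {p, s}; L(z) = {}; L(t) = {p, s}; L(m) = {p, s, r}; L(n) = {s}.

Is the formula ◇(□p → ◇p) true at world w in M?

Yes

Recall that □ψ holds at a world iff ψ holds at every accessible world, and ◇ψ holds iff ψ holds at some accessible world.
At w: ◇(□p → ◇p) requires □p → ◇p at some successor in {v, t}.
  □p → ◇p holds at v, so ◇(□p → ◇p) is true at w.
    At v: □p is true, ◇p is true, so □p → ◇p is true.
      At v: □p requires p at every successor {u}.
        At u: p is true.
      So □p is true at v.
      At v: ◇p requires p at some successor in {u}.
        p holds at u, so ◇p is true at v.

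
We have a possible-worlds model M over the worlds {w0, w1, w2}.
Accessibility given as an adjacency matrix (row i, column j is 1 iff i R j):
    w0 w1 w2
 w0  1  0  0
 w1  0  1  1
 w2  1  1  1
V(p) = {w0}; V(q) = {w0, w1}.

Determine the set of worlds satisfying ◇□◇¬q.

w1, w2

Let φ = ◇□◇¬q. Evaluate φ at each world:
  w0 (successors {w0}): φ is false.
  w1 (successors {w1, w2}): φ is true.
  w2 (successors {w0, w1, w2}): φ is true.
For instance, at w1:
  At w1: ◇□◇¬q requires □◇¬q at some successor in {w1, w2}.
    □◇¬q holds at w1, so ◇□◇¬q is true at w1.
      At w1: □◇¬q requires ◇¬q at every successor {w1, w2}.
        At w1: ◇¬q is true.
        At w2: ◇¬q is true.
      So □◇¬q is true at w1.
Satisfying worlds: {w1, w2}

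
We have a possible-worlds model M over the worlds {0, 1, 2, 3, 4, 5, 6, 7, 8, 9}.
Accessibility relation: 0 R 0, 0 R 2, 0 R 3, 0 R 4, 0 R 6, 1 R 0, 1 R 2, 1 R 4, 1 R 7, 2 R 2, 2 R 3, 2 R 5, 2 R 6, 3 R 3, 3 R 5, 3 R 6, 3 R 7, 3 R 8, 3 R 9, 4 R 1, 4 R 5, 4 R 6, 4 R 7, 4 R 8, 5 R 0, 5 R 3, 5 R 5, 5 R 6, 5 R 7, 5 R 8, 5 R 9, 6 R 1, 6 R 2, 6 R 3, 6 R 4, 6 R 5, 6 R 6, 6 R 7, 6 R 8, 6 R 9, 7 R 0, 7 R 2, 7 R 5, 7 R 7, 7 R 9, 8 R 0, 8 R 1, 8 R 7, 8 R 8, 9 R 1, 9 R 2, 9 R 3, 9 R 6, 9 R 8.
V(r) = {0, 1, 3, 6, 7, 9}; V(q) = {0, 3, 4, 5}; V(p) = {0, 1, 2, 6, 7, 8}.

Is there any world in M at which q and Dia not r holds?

Let φ = q and Dia not r. Evaluate φ at each world:
  0 (successors {0, 2, 3, 4, 6}): φ is true.
  1 (successors {0, 2, 4, 7}): φ is false.
  2 (successors {2, 3, 5, 6}): φ is false.
  3 (successors {3, 5, 6, 7, 8, 9}): φ is true.
  4 (successors {1, 5, 6, 7, 8}): φ is true.
  5 (successors {0, 3, 5, 6, 7, 8, 9}): φ is true.
  6 (successors {1, 2, 3, 4, 5, 6, 7, 8, 9}): φ is false.
  7 (successors {0, 2, 5, 7, 9}): φ is false.
  8 (successors {0, 1, 7, 8}): φ is false.
  9 (successors {1, 2, 3, 6, 8}): φ is false.
Detail at 0 (witness):
  At 0: q is true, Dia not r is true, so q and Dia not r is true.
    At 0: Dia not r requires not r at some successor in {0, 2, 3, 4, 6}.
      not r holds at 2, so Dia not r is true at 0.

Yes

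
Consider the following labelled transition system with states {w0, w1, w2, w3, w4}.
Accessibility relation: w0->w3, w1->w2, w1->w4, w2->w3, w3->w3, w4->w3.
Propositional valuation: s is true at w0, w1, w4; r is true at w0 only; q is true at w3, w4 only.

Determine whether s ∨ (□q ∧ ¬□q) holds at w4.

At w4: s is true, □q ∧ ¬□q is false, so s ∨ (□q ∧ ¬□q) is true.
  At w4: □q is true, ¬□q is false, so □q ∧ ¬□q is false.
    At w4: □q requires q at every successor {w3}.
      At w3: q is true.
    So □q is true at w4.
    At w4: □q is true, so ¬□q is false.
      At w4: □q requires q at every successor {w3}.
        At w3: q is true.
      So □q is true at w4.

Yes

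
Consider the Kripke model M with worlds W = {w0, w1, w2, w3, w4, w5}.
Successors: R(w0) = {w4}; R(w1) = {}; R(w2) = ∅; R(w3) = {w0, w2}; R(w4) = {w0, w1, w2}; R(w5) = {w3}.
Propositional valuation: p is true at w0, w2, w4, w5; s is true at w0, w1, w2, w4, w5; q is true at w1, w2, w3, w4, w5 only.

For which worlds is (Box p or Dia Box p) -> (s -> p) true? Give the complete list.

w0, w2, w3, w4, w5

Recall that Box ψ holds at a world iff ψ holds at every accessible world, and Dia ψ holds iff ψ holds at some accessible world.
Let φ = (Box p or Dia Box p) -> (s -> p). Evaluate φ at each world:
  w0 (successors {w4}): φ is true.
  w1 (successors ∅): φ is false.
  w2 (successors ∅): φ is true.
  w3 (successors {w0, w2}): φ is true.
  w4 (successors {w0, w1, w2}): φ is true.
  w5 (successors {w3}): φ is true.
For instance, at w4:
  At w4: Box p or Dia Box p is true, s -> p is true, so (Box p or Dia Box p) -> (s -> p) is true.
    At w4: Box p is false, Dia Box p is true, so Box p or Dia Box p is true.
      At w4: Box p requires p at every successor {w0, w1, w2}.
        p fails at w1, so Box p is false at w4.
      At w4: Dia Box p requires Box p at some successor in {w0, w1, w2}.
        Box p holds at w0, so Dia Box p is true at w4.
Satisfying worlds: {w0, w2, w3, w4, w5}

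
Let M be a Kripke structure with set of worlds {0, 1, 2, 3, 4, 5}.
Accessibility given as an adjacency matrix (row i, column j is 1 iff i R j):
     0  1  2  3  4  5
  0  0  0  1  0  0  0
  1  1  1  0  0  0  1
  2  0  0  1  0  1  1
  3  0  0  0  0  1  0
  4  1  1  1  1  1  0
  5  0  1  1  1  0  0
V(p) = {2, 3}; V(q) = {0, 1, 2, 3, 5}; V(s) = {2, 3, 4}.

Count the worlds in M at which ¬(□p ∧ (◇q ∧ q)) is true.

Let φ = ¬(□p ∧ (◇q ∧ q)). Evaluate φ at each world:
  0 (successors {2}): φ is false.
  1 (successors {0, 1, 5}): φ is true.
  2 (successors {2, 4, 5}): φ is true.
  3 (successors {4}): φ is true.
  4 (successors {0, 1, 2, 3, 4}): φ is true.
  5 (successors {1, 2, 3}): φ is true.
For instance, at 5:
  At 5: □p ∧ (◇q ∧ q) is false, so ¬(□p ∧ (◇q ∧ q)) is true.
    At 5: □p is false, ◇q ∧ q is true, so □p ∧ (◇q ∧ q) is false.
      At 5: □p requires p at every successor {1, 2, 3}.
        p fails at 1, so □p is false at 5.
      At 5: ◇q is true, q is true, so ◇q ∧ q is true.
Satisfying worlds: {1, 2, 3, 4, 5}

5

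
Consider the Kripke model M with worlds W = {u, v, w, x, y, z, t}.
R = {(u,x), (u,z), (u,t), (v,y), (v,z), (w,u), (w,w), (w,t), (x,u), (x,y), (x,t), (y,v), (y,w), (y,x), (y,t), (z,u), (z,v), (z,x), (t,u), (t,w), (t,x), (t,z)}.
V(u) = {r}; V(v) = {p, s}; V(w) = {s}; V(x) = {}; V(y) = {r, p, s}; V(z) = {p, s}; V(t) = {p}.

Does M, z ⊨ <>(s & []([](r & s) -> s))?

At z: <>(s & []([](r & s) -> s)) requires s & []([](r & s) -> s) at some successor in {u, v, x}.
  s & []([](r & s) -> s) holds at v, so <>(s & []([](r & s) -> s)) is true at z.
    At v: s is true, []([](r & s) -> s) is true, so s & []([](r & s) -> s) is true.
      At v: []([](r & s) -> s) requires [](r & s) -> s at every successor {y, z}.
        At y: [](r & s) -> s is true.
        At z: [](r & s) -> s is true.
      So []([](r & s) -> s) is true at v.

Yes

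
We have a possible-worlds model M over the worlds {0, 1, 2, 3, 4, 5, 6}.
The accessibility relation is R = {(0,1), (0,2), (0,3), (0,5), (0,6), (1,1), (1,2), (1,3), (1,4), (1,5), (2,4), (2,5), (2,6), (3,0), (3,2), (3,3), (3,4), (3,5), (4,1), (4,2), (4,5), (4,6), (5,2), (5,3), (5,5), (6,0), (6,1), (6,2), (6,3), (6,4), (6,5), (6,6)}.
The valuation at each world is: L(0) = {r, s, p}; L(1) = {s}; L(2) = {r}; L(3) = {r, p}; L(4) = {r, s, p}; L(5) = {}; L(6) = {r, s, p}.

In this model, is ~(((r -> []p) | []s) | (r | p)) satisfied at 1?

No

Recall that []ψ holds at a world iff ψ holds at every accessible world, and <>ψ holds iff ψ holds at some accessible world.
At 1: ((r -> []p) | []s) | (r | p) is true, so ~(((r -> []p) | []s) | (r | p)) is false.
  At 1: (r -> []p) | []s is true, r | p is false, so ((r -> []p) | []s) | (r | p) is true.
    At 1: r -> []p is true, []s is false, so (r -> []p) | []s is true.
      At 1: r is false, []p is false, so r -> []p is true.
      At 1: []s requires s at every successor {1, 2, 3, 4, 5}.
        s fails at 2, so []s is false at 1.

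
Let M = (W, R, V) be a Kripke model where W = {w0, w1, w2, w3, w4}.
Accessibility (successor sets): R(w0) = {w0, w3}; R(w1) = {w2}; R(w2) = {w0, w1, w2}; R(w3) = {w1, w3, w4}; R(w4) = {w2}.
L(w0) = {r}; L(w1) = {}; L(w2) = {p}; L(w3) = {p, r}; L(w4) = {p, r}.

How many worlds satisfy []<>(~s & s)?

0

Let φ = []<>(~s & s). Evaluate φ at each world:
  w0 (successors {w0, w3}): φ is false.
  w1 (successors {w2}): φ is false.
  w2 (successors {w0, w1, w2}): φ is false.
  w3 (successors {w1, w3, w4}): φ is false.
  w4 (successors {w2}): φ is false.
For instance, at w4:
  At w4: []<>(~s & s) requires <>(~s & s) at every successor {w2}.
    <>(~s & s) fails at w2, so []<>(~s & s) is false at w4.
      At w2: <>(~s & s) requires ~s & s at some successor in {w0, w1, w2}.
        At w0: ~s & s is false.
        At w1: ~s & s is false.
        At w2: ~s & s is false.
      So <>(~s & s) is false at w2.
Satisfying worlds: none.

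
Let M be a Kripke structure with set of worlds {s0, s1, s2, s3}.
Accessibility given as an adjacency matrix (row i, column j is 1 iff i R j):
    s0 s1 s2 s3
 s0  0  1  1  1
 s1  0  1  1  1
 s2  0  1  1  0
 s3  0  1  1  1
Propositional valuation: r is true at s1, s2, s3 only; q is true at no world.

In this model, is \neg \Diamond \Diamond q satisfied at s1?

At s1: \Diamond \Diamond q is false, so \neg \Diamond \Diamond q is true.
  At s1: \Diamond \Diamond q requires \Diamond q at some successor in {s1, s2, s3}.
    At s1: \Diamond q is false.
    At s2: \Diamond q is false.
    At s3: \Diamond q is false.
  So \Diamond \Diamond q is false at s1.

Yes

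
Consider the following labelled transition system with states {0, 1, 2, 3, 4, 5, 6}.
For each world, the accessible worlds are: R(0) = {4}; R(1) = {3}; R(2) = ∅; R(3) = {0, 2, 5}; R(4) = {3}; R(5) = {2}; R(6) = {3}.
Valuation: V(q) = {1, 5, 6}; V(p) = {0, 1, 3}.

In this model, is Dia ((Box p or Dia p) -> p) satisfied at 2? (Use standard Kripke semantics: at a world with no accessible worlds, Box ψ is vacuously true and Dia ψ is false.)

At 2: no accessible worlds, so Dia ((Box p or Dia p) -> p) is false.

No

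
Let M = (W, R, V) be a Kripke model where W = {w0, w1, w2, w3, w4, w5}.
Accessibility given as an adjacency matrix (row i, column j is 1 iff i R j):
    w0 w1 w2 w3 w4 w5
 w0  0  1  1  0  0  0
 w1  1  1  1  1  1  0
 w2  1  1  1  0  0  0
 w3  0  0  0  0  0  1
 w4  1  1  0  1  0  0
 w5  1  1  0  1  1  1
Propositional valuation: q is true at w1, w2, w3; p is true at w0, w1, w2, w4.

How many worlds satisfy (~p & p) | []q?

1

Let φ = (~p & p) | []q. Evaluate φ at each world:
  w0 (successors {w1, w2}): φ is true.
  w1 (successors {w0, w1, w2, w3, w4}): φ is false.
  w2 (successors {w0, w1, w2}): φ is false.
  w3 (successors {w5}): φ is false.
  w4 (successors {w0, w1, w3}): φ is false.
  w5 (successors {w0, w1, w3, w4, w5}): φ is false.
For instance, at w0:
  At w0: ~p & p is false, []q is true, so (~p & p) | []q is true.
    At w0: []q requires q at every successor {w1, w2}.
      At w1: q is true.
      At w2: q is true.
    So []q is true at w0.
Satisfying worlds: {w0}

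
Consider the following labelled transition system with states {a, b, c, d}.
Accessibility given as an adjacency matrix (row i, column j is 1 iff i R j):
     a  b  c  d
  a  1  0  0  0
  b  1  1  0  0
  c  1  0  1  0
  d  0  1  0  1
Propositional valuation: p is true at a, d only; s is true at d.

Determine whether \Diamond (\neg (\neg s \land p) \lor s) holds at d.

Yes

At d: \Diamond (\neg (\neg s \land p) \lor s) requires \neg (\neg s \land p) \lor s at some successor in {b, d}.
  \neg (\neg s \land p) \lor s holds at b, so \Diamond (\neg (\neg s \land p) \lor s) is true at d.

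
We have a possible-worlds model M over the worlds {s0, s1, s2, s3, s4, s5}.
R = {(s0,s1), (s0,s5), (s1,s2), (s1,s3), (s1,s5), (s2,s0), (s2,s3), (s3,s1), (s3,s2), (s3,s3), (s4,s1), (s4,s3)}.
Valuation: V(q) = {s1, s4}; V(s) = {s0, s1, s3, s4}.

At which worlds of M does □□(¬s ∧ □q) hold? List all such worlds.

Recall that □ψ holds at a world iff ψ holds at every accessible world, and ◇ψ holds iff ψ holds at some accessible world.
Let φ = □□(¬s ∧ □q). Evaluate φ at each world:
  s0 (successors {s1, s5}): φ is false.
  s1 (successors {s2, s3, s5}): φ is false.
  s2 (successors {s0, s3}): φ is false.
  s3 (successors {s1, s2, s3}): φ is false.
  s4 (successors {s1, s3}): φ is false.
  s5 (successors ∅): φ is true.
For instance, at s3:
  At s3: □□(¬s ∧ □q) requires □(¬s ∧ □q) at every successor {s1, s2, s3}.
    □(¬s ∧ □q) fails at s1, so □□(¬s ∧ □q) is false at s3.
      At s1: □(¬s ∧ □q) requires ¬s ∧ □q at every successor {s2, s3, s5}.
        ¬s ∧ □q fails at s2, so □(¬s ∧ □q) is false at s1.
Satisfying worlds: {s5}

s5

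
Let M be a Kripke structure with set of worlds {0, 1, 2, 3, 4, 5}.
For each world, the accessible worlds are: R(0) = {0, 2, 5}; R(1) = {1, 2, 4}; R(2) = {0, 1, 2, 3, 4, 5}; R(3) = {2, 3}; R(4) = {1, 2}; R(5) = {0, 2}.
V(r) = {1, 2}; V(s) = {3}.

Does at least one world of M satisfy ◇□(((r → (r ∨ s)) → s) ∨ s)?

No

Recall that □ψ holds at a world iff ψ holds at every accessible world, and ◇ψ holds iff ψ holds at some accessible world.
Let φ = ◇□(((r → (r ∨ s)) → s) ∨ s). Evaluate φ at each world:
  0 (successors {0, 2, 5}): φ is false.
  1 (successors {1, 2, 4}): φ is false.
  2 (successors {0, 1, 2, 3, 4, 5}): φ is false.
  3 (successors {2, 3}): φ is false.
  4 (successors {1, 2}): φ is false.
  5 (successors {0, 2}): φ is false.
For instance, at 0:
  At 0: ◇□(((r → (r ∨ s)) → s) ∨ s) requires □(((r → (r ∨ s)) → s) ∨ s) at some successor in {0, 2, 5}.
    At 0: □(((r → (r ∨ s)) → s) ∨ s) is false.
    At 2: □(((r → (r ∨ s)) → s) ∨ s) is false.
    At 5: □(((r → (r ∨ s)) → s) ∨ s) is false.
  So ◇□(((r → (r ∨ s)) → s) ∨ s) is false at 0.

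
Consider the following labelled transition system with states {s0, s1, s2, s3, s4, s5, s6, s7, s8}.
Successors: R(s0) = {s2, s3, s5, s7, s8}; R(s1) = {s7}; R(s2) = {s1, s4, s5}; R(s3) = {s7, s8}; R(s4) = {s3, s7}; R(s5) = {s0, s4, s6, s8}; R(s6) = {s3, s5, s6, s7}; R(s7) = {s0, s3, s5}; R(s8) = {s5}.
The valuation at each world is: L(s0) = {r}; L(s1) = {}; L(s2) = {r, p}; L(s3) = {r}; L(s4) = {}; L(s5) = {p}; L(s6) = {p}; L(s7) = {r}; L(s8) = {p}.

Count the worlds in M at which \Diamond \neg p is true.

8

Let φ = \Diamond \neg p. Evaluate φ at each world:
  s0 (successors {s2, s3, s5, s7, s8}): φ is true.
  s1 (successors {s7}): φ is true.
  s2 (successors {s1, s4, s5}): φ is true.
  s3 (successors {s7, s8}): φ is true.
  s4 (successors {s3, s7}): φ is true.
  s5 (successors {s0, s4, s6, s8}): φ is true.
  s6 (successors {s3, s5, s6, s7}): φ is true.
  s7 (successors {s0, s3, s5}): φ is true.
  s8 (successors {s5}): φ is false.
For instance, at s8:
  At s8: \Diamond \neg p requires \neg p at some successor in {s5}.
    At s5: \neg p is false.
  So \Diamond \neg p is false at s8.
Satisfying worlds: {s0, s1, s2, s3, s4, s5, s6, s7}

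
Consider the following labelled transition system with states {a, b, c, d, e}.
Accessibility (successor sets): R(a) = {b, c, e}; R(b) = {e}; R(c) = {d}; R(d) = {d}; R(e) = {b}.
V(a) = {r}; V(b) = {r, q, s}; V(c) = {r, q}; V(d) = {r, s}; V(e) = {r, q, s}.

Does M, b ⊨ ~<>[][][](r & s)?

At b: <>[][][](r & s) is true, so ~<>[][][](r & s) is false.
  At b: <>[][][](r & s) requires [][][](r & s) at some successor in {e}.
    [][][](r & s) holds at e, so <>[][][](r & s) is true at b.
      At e: [][][](r & s) requires [][](r & s) at every successor {b}.
        At b: [][](r & s) is true.
      So [][][](r & s) is true at e.

No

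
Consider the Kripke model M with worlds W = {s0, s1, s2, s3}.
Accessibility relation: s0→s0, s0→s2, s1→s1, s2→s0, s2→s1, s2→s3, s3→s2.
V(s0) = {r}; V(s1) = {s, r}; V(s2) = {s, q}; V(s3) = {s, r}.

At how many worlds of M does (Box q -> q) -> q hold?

2

Let φ = (Box q -> q) -> q. Evaluate φ at each world:
  s0 (successors {s0, s2}): φ is false.
  s1 (successors {s1}): φ is false.
  s2 (successors {s0, s1, s3}): φ is true.
  s3 (successors {s2}): φ is true.
For instance, at s3:
  At s3: Box q -> q is false, q is false, so (Box q -> q) -> q is true.
    At s3: Box q is true, q is false, so Box q -> q is false.
      At s3: Box q requires q at every successor {s2}.
        At s2: q is true.
      So Box q is true at s3.
Satisfying worlds: {s2, s3}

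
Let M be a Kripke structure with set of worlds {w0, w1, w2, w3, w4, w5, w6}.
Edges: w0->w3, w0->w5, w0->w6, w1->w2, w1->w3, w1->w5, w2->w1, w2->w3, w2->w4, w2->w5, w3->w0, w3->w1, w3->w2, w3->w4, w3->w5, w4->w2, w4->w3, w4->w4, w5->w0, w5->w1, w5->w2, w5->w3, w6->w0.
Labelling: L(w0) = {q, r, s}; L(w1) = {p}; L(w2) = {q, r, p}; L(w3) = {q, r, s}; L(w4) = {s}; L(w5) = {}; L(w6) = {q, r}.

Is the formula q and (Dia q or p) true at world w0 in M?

Recall that Dia ψ holds at a world iff ψ holds at some accessible world.
At w0: q is true, Dia q or p is true, so q and (Dia q or p) is true.
  At w0: Dia q is true, p is false, so Dia q or p is true.
    At w0: Dia q requires q at some successor in {w3, w5, w6}.
      q holds at w3, so Dia q is true at w0.

Yes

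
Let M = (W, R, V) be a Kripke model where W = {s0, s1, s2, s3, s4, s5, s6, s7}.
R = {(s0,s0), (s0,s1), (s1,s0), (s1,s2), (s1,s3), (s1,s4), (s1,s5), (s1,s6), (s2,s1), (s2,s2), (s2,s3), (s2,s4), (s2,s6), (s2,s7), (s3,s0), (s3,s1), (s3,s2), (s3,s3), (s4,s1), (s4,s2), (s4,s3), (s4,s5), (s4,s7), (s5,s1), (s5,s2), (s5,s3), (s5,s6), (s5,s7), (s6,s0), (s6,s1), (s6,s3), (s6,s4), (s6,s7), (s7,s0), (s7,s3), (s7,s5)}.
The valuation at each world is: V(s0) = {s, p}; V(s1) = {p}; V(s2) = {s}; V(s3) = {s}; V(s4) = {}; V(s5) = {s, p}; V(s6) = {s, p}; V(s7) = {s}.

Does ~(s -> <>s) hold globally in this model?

No

Let φ = ~(s -> <>s). Evaluate φ at each world:
  s0 (successors {s0, s1}): φ is false.
  s1 (successors {s0, s2, s3, s4, s5, s6}): φ is false.
  s2 (successors {s1, s2, s3, s4, s6, s7}): φ is false.
  s3 (successors {s0, s1, s2, s3}): φ is false.
  s4 (successors {s1, s2, s3, s5, s7}): φ is false.
  s5 (successors {s1, s2, s3, s6, s7}): φ is false.
  s6 (successors {s0, s1, s3, s4, s7}): φ is false.
  s7 (successors {s0, s3, s5}): φ is false.
Detail at s0 (counterexample):
  At s0: s -> <>s is true, so ~(s -> <>s) is false.
    At s0: s is true, <>s is true, so s -> <>s is true.
      At s0: <>s requires s at some successor in {s0, s1}.
        s holds at s0, so <>s is true at s0.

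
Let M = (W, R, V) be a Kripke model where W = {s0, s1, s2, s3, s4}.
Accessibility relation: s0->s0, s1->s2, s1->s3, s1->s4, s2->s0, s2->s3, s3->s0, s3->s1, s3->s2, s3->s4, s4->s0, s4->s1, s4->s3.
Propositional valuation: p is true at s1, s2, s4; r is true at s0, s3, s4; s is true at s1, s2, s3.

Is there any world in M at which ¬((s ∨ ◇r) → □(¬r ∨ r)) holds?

Recall that □ψ holds at a world iff ψ holds at every accessible world, and ◇ψ holds iff ψ holds at some accessible world.
Let φ = ¬((s ∨ ◇r) → □(¬r ∨ r)). Evaluate φ at each world:
  s0 (successors {s0}): φ is false.
  s1 (successors {s2, s3, s4}): φ is false.
  s2 (successors {s0, s3}): φ is false.
  s3 (successors {s0, s1, s2, s4}): φ is false.
  s4 (successors {s0, s1, s3}): φ is false.
For instance, at s0:
  At s0: (s ∨ ◇r) → □(¬r ∨ r) is true, so ¬((s ∨ ◇r) → □(¬r ∨ r)) is false.
    At s0: s ∨ ◇r is true, □(¬r ∨ r) is true, so (s ∨ ◇r) → □(¬r ∨ r) is true.
      At s0: s is false, ◇r is true, so s ∨ ◇r is true.
      At s0: □(¬r ∨ r) requires ¬r ∨ r at every successor {s0}.
        At s0: ¬r ∨ r is true.
      So □(¬r ∨ r) is true at s0.

No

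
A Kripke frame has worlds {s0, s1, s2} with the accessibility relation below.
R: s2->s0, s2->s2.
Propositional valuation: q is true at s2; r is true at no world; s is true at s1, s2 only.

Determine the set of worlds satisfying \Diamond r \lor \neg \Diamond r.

Recall that \Diamond ψ holds at a world iff ψ holds at some accessible world.
Let φ = \Diamond r \lor \neg \Diamond r. Evaluate φ at each world:
  s0 (successors ∅): φ is true.
  s1 (successors ∅): φ is true.
  s2 (successors {s0, s2}): φ is true.
For instance, at s2:
  At s2: \Diamond r is false, \neg \Diamond r is true, so \Diamond r \lor \neg \Diamond r is true.
    At s2: \Diamond r requires r at some successor in {s0, s2}.
      At s0: r is false.
      At s2: r is false.
    So \Diamond r is false at s2.
    At s2: \Diamond r is false, so \neg \Diamond r is true.
      At s2: \Diamond r requires r at some successor in {s0, s2}.
        At s0: r is false.
        At s2: r is false.
      So \Diamond r is false at s2.
Satisfying worlds: {s0, s1, s2}

s0, s1, s2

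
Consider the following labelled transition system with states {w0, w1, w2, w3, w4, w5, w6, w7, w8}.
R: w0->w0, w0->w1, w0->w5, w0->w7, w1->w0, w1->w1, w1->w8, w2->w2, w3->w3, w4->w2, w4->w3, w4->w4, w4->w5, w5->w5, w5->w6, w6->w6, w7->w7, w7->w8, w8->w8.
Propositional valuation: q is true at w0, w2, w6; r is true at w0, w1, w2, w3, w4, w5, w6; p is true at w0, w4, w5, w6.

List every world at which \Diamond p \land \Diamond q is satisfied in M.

Let φ = \Diamond p \land \Diamond q. Evaluate φ at each world:
  w0 (successors {w0, w1, w5, w7}): φ is true.
  w1 (successors {w0, w1, w8}): φ is true.
  w2 (successors {w2}): φ is false.
  w3 (successors {w3}): φ is false.
  w4 (successors {w2, w3, w4, w5}): φ is true.
  w5 (successors {w5, w6}): φ is true.
  w6 (successors {w6}): φ is true.
  w7 (successors {w7, w8}): φ is false.
  w8 (successors {w8}): φ is false.
For instance, at w7:
  At w7: \Diamond p is false, \Diamond q is false, so \Diamond p \land \Diamond q is false.
    At w7: \Diamond p requires p at some successor in {w7, w8}.
      At w7: p is false.
      At w8: p is false.
    So \Diamond p is false at w7.
    At w7: \Diamond q requires q at some successor in {w7, w8}.
      At w7: q is false.
      At w8: q is false.
    So \Diamond q is false at w7.
Satisfying worlds: {w0, w1, w4, w5, w6}

w0, w1, w4, w5, w6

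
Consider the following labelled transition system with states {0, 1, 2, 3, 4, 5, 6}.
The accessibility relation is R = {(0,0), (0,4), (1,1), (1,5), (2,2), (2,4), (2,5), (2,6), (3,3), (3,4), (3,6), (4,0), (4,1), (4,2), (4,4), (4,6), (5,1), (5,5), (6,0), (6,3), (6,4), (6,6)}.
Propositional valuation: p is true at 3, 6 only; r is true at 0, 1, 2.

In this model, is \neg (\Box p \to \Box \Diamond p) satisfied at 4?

Recall that \Box ψ holds at a world iff ψ holds at every accessible world, and \Diamond ψ holds iff ψ holds at some accessible world.
At 4: \Box p \to \Box \Diamond p is true, so \neg (\Box p \to \Box \Diamond p) is false.
  At 4: \Box p is false, \Box \Diamond p is false, so \Box p \to \Box \Diamond p is true.
    At 4: \Box p requires p at every successor {0, 1, 2, 4, 6}.
      p fails at 0, so \Box p is false at 4.
    At 4: \Box \Diamond p requires \Diamond p at every successor {0, 1, 2, 4, 6}.
      \Diamond p fails at 0, so \Box \Diamond p is false at 4.

No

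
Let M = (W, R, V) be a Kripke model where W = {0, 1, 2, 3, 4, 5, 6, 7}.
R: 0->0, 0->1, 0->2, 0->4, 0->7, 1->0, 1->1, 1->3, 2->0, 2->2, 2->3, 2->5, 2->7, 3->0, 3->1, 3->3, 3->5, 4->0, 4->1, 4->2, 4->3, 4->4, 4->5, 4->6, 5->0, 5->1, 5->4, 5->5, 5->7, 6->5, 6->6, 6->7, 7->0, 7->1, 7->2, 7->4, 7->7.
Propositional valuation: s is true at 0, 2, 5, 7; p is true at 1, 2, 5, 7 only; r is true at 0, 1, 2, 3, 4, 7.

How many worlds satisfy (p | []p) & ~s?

1

Let φ = (p | []p) & ~s. Evaluate φ at each world:
  0 (successors {0, 1, 2, 4, 7}): φ is false.
  1 (successors {0, 1, 3}): φ is true.
  2 (successors {0, 2, 3, 5, 7}): φ is false.
  3 (successors {0, 1, 3, 5}): φ is false.
  4 (successors {0, 1, 2, 3, 4, 5, 6}): φ is false.
  5 (successors {0, 1, 4, 5, 7}): φ is false.
  6 (successors {5, 6, 7}): φ is false.
  7 (successors {0, 1, 2, 4, 7}): φ is false.
For instance, at 7:
  At 7: p | []p is true, ~s is false, so (p | []p) & ~s is false.
    At 7: p is true, []p is false, so p | []p is true.
      At 7: []p requires p at every successor {0, 1, 2, 4, 7}.
        p fails at 0, so []p is false at 7.
Satisfying worlds: {1}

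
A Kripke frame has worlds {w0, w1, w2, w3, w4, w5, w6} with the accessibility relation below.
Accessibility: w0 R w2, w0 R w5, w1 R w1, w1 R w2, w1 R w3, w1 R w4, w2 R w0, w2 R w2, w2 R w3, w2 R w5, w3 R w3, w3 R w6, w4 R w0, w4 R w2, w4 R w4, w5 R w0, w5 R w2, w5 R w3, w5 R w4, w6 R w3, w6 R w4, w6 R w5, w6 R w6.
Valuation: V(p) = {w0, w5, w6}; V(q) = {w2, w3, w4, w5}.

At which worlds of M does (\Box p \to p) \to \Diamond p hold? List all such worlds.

w0, w2, w3, w4, w5, w6

Recall that \Box ψ holds at a world iff ψ holds at every accessible world, and \Diamond ψ holds iff ψ holds at some accessible world.
Let φ = (\Box p \to p) \to \Diamond p. Evaluate φ at each world:
  w0 (successors {w2, w5}): φ is true.
  w1 (successors {w1, w2, w3, w4}): φ is false.
  w2 (successors {w0, w2, w3, w5}): φ is true.
  w3 (successors {w3, w6}): φ is true.
  w4 (successors {w0, w2, w4}): φ is true.
  w5 (successors {w0, w2, w3, w4}): φ is true.
  w6 (successors {w3, w4, w5, w6}): φ is true.
For instance, at w4:
  At w4: \Box p \to p is true, \Diamond p is true, so (\Box p \to p) \to \Diamond p is true.
    At w4: \Box p is false, p is false, so \Box p \to p is true.
      At w4: \Box p requires p at every successor {w0, w2, w4}.
        p fails at w2, so \Box p is false at w4.
    At w4: \Diamond p requires p at some successor in {w0, w2, w4}.
      p holds at w0, so \Diamond p is true at w4.
Satisfying worlds: {w0, w2, w3, w4, w5, w6}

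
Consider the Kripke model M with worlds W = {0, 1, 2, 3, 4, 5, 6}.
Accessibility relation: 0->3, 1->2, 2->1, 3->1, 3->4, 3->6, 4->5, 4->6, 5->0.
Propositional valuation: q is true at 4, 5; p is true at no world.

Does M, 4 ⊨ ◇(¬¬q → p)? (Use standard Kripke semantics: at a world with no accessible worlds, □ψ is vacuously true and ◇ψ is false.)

Yes

At 4: ◇(¬¬q → p) requires ¬¬q → p at some successor in {5, 6}.
  ¬¬q → p holds at 6, so ◇(¬¬q → p) is true at 4.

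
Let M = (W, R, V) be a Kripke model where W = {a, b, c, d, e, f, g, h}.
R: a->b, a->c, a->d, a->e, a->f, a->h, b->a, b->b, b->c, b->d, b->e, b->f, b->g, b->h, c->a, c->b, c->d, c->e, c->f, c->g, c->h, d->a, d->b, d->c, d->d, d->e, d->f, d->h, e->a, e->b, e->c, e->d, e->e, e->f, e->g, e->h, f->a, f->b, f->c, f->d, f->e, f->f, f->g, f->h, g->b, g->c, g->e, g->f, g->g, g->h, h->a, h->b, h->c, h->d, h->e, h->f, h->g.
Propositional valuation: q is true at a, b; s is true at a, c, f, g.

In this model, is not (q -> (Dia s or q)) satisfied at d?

At d: q -> (Dia s or q) is true, so not (q -> (Dia s or q)) is false.
  At d: q is false, Dia s or q is true, so q -> (Dia s or q) is true.
    At d: Dia s is true, q is false, so Dia s or q is true.
      At d: Dia s requires s at some successor in {a, b, c, d, e, f, h}.
        s holds at a, so Dia s is true at d.

No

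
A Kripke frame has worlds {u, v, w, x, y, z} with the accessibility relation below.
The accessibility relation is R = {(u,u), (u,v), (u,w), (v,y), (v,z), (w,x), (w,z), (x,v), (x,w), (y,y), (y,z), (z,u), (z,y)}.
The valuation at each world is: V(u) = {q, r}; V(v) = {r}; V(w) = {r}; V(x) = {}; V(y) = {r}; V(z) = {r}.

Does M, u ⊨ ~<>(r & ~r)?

At u: <>(r & ~r) is false, so ~<>(r & ~r) is true.
  At u: <>(r & ~r) requires r & ~r at some successor in {u, v, w}.
    At u: r & ~r is false.
    At v: r & ~r is false.
    At w: r & ~r is false.
  So <>(r & ~r) is false at u.

Yes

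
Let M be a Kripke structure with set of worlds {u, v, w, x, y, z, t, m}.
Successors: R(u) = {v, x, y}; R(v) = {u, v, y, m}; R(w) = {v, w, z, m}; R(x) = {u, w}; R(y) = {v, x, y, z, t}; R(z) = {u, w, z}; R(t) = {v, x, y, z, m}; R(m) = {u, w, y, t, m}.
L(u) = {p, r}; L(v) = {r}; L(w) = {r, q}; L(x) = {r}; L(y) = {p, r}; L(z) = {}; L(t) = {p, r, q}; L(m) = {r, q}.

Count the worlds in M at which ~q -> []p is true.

3

Let φ = ~q -> []p. Evaluate φ at each world:
  u (successors {v, x, y}): φ is false.
  v (successors {u, v, y, m}): φ is false.
  w (successors {v, w, z, m}): φ is true.
  x (successors {u, w}): φ is false.
  y (successors {v, x, y, z, t}): φ is false.
  z (successors {u, w, z}): φ is false.
  t (successors {v, x, y, z, m}): φ is true.
  m (successors {u, w, y, t, m}): φ is true.
For instance, at t:
  At t: ~q is false, []p is false, so ~q -> []p is true.
    At t: []p requires p at every successor {v, x, y, z, m}.
      p fails at v, so []p is false at t.
Satisfying worlds: {w, t, m}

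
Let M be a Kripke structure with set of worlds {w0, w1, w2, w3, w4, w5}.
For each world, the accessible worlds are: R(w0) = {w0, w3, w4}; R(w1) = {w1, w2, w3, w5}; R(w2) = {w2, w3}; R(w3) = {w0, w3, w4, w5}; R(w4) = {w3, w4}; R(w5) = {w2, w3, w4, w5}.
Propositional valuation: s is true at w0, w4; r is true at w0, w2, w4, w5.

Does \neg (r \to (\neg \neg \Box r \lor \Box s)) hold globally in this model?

Let φ = \neg (r \to (\neg \neg \Box r \lor \Box s)). Evaluate φ at each world:
  w0 (successors {w0, w3, w4}): φ is true.
  w1 (successors {w1, w2, w3, w5}): φ is false.
  w2 (successors {w2, w3}): φ is true.
  w3 (successors {w0, w3, w4, w5}): φ is false.
  w4 (successors {w3, w4}): φ is true.
  w5 (successors {w2, w3, w4, w5}): φ is true.
Detail at w1 (counterexample):
  At w1: r \to (\neg \neg \Box r \lor \Box s) is true, so \neg (r \to (\neg \neg \Box r \lor \Box s)) is false.
    At w1: r is false, \neg \neg \Box r \lor \Box s is false, so r \to (\neg \neg \Box r \lor \Box s) is true.
      At w1: \neg \neg \Box r is false, \Box s is false, so \neg \neg \Box r \lor \Box s is false.

No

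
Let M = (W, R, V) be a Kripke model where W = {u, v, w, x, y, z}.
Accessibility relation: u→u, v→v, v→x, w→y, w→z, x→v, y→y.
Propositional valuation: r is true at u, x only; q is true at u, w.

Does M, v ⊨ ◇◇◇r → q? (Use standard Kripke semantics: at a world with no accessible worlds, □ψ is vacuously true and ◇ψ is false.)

No

Recall that ◇ψ holds at a world iff ψ holds at some accessible world.
At v: ◇◇◇r is true, q is false, so ◇◇◇r → q is false.
  At v: ◇◇◇r requires ◇◇r at some successor in {v, x}.
    ◇◇r holds at v, so ◇◇◇r is true at v.
      At v: ◇◇r requires ◇r at some successor in {v, x}.
        ◇r holds at v, so ◇◇r is true at v.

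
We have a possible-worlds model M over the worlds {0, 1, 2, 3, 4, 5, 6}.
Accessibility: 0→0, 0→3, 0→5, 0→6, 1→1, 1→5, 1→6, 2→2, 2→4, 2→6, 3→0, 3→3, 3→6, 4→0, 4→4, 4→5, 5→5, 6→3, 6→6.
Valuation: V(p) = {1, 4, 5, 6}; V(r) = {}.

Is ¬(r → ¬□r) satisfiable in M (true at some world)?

Let φ = ¬(r → ¬□r). Evaluate φ at each world:
  0 (successors {0, 3, 5, 6}): φ is false.
  1 (successors {1, 5, 6}): φ is false.
  2 (successors {2, 4, 6}): φ is false.
  3 (successors {0, 3, 6}): φ is false.
  4 (successors {0, 4, 5}): φ is false.
  5 (successors {5}): φ is false.
  6 (successors {3, 6}): φ is false.
For instance, at 0:
  At 0: r → ¬□r is true, so ¬(r → ¬□r) is false.
    At 0: r is false, ¬□r is true, so r → ¬□r is true.
      At 0: □r is false, so ¬□r is true.

No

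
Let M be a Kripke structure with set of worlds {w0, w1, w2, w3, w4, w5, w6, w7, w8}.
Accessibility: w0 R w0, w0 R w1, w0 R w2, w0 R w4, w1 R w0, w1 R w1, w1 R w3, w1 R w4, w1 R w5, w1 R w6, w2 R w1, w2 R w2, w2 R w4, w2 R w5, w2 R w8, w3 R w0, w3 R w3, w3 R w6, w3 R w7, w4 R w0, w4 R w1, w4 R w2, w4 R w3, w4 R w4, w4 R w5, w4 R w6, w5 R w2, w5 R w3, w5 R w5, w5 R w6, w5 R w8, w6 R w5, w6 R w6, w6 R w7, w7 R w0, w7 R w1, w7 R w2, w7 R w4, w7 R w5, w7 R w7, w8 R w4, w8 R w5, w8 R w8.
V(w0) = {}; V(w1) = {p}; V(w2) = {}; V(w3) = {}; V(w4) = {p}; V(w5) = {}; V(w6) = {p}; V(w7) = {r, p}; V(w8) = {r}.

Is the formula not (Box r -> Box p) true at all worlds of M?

No

Let φ = not (Box r -> Box p). Evaluate φ at each world:
  w0 (successors {w0, w1, w2, w4}): φ is false.
  w1 (successors {w0, w1, w3, w4, w5, w6}): φ is false.
  w2 (successors {w1, w2, w4, w5, w8}): φ is false.
  w3 (successors {w0, w3, w6, w7}): φ is false.
  w4 (successors {w0, w1, w2, w3, w4, w5, w6}): φ is false.
  w5 (successors {w2, w3, w5, w6, w8}): φ is false.
  w6 (successors {w5, w6, w7}): φ is false.
  w7 (successors {w0, w1, w2, w4, w5, w7}): φ is false.
  w8 (successors {w4, w5, w8}): φ is false.
Detail at w0 (counterexample):
  At w0: Box r -> Box p is true, so not (Box r -> Box p) is false.
    At w0: Box r is false, Box p is false, so Box r -> Box p is true.
      At w0: Box r requires r at every successor {w0, w1, w2, w4}.
        r fails at w0, so Box r is false at w0.
      At w0: Box p requires p at every successor {w0, w1, w2, w4}.
        p fails at w0, so Box p is false at w0.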